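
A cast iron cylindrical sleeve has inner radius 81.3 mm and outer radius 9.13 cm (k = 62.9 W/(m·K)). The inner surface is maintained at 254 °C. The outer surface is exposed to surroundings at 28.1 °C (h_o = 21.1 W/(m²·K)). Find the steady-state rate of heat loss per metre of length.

Q' = 2.72 kW/m

Series thermal resistances, inner to outer:
  R'_cast iron = ln(0.0913/0.0813)/(2πk) = 0.1160/(2π·62.9) = 2.935×10^-4 m·K/W
  R'_conv,out = 1/(2πr h) = 1/(2π·0.0913·21.1) = 0.08262 m·K/W
ΣR = 2.935×10^-4 + 0.08262 = 0.08291 m·K/W
Q' = ΔT/ΣR = (254 °C − 28.1 °C)/0.08291 = 2720 W/m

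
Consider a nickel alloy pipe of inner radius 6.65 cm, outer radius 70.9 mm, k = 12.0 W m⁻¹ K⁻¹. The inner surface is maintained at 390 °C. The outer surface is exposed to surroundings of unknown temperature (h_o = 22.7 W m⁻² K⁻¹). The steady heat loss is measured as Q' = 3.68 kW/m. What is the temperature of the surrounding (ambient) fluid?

T_out = 23.0 °C

Sum the resistances:
  R'_nickel alloy = ln(0.0709/0.0665)/(2πk) = 0.06407/(2π·12.0) = 8.497×10^-4 m·K/W
  R'_conv,out = 1/(2πr h) = 1/(2π·0.0709·22.7) = 0.09889 m·K/W
ΣR = 0.09974 m·K/W
ΔT = Q'·ΣR = 3680 × 0.09974 = 367.0 K
Heat flows outward, so T_out = T_in − ΔT = 390 − 367.0 = 23.0 °C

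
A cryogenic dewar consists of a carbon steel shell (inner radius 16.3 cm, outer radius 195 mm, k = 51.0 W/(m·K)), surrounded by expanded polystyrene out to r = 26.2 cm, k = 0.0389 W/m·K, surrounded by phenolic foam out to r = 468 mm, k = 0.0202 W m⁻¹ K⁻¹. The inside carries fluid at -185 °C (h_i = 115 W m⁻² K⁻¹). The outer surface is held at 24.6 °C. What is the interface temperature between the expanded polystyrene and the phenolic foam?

Resistance network (inner→outer):
  R_conv,in = 1/(4πr²h) = 1/(4π·0.163²·115) = 0.02604 K/W
  R_carbon steel = (1/0.163 − 1/0.195)/(4πk) = 1.007/(4π·51.0) = 0.001571 K/W
  R_expanded polystyrene = (1/0.195 − 1/0.262)/(4πk) = 1.311/(4π·0.0389) = 2.683 K/W
  R_phenolic foam = (1/0.262 − 1/0.468)/(4πk) = 1.680/(4π·0.0202) = 6.618 K/W
ΣR = 0.02604 + 0.001571 + 2.683 + 6.618 = 9.329 K/W
Q = ΔT/ΣR = (-185 °C − 24.6 °C)/9.329 = -22.47 W
From the inner boundary to the expanded polystyrene/phenolic foam interface, ΣR_partial = 2.711 K/W.
T_interface = T_in − Q·ΣR_partial = -185 °C − (-22.47)(2.711) = -124 °C

T = -124 °C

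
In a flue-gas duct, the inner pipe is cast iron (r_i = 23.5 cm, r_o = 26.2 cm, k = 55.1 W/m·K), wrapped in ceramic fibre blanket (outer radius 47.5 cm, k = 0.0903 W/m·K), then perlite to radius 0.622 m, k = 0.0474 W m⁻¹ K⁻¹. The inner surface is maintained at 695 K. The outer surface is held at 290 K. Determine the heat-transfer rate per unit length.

Q' = 207 W/m

Treat each layer as a resistance in series:
  R'_cast iron = ln(0.262/0.235)/(2πk) = 0.1088/(2π·55.1) = 3.141×10^-4 m·K/W
  R'_ceramic fibre blanket = ln(0.475/0.262)/(2πk) = 0.5950/(2π·0.0903) = 1.049 m·K/W
  R'_perlite = ln(0.622/0.475)/(2πk) = 0.2696/(2π·0.0474) = 0.9053 m·K/W
ΣR = 3.141×10^-4 + 1.049 + 0.9053 = 1.955 m·K/W
Q' = ΔT/ΣR = (695 K − 290 K)/1.955 = 207 W/m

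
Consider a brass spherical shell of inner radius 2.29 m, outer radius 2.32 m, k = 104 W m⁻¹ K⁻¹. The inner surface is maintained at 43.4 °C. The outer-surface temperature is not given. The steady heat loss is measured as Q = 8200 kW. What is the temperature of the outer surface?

Series resistances:
  R_brass = (1/2.29 − 1/2.32)/(4πk) = 0.005647/(4π·104) = 4.321×10^-6 K/W
ΣR = 4.321×10^-6 K/W
ΔT = Q·ΣR = 8.20×10^6 × 4.321×10^-6 = 35.43 K
Heat flows outward, so T_out = T_in − ΔT = 43.4 − 35.43 = 7.97 °C

T_out = 7.97 °C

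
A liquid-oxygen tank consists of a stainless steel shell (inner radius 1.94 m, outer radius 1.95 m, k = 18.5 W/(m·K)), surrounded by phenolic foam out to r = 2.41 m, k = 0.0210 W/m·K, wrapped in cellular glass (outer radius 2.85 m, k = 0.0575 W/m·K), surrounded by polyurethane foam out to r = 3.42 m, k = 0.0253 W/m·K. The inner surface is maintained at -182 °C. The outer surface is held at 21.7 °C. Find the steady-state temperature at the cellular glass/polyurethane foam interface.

T = -36.5 °C

Series thermal resistances, inner to outer:
  R_stainless steel = (1/1.94 − 1/1.95)/(4πk) = 0.002643/(4π·18.5) = 1.137×10^-5 K/W
  R_phenolic foam = (1/1.95 − 1/2.41)/(4πk) = 0.09788/(4π·0.0210) = 0.3709 K/W
  R_cellular glass = (1/2.41 − 1/2.85)/(4πk) = 0.06406/(4π·0.0575) = 0.08866 K/W
  R_polyurethane foam = (1/2.85 − 1/3.42)/(4πk) = 0.05848/(4π·0.0253) = 0.1839 K/W
ΣR = 1.137×10^-5 + 0.3709 + 0.08866 + 0.1839 = 0.6435 K/W
Q = ΔT/ΣR = (-182 °C − 21.7 °C)/0.6435 = -316.6 W
From the inner boundary to the cellular glass/polyurethane foam interface, ΣR_partial = 0.4596 K/W.
T_interface = T_in − Q·ΣR_partial = -182 °C − (-316.6)(0.4596) = -36.5 °C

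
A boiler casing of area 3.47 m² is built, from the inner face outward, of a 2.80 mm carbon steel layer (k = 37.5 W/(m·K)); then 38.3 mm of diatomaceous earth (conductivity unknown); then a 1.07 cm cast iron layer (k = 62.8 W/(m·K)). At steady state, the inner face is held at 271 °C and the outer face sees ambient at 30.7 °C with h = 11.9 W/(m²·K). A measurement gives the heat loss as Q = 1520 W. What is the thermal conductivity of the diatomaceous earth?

ΣR = ΔT/Q = |271 − 30.7|/1520 = 0.1581 K/W
Known resistances:
  R_carbon steel = L/(kA) = 0.00280/(37.5·3.47) = 2.152×10^-5 K/W
  R_cast iron = L/(kA) = 0.0107/(62.8·3.47) = 4.910×10^-5 K/W
  R_conv,out = 1/(hA) = 1/(11.9·3.47) = 0.02422 K/W
R_diatomaceous earth = ΣR − ΣR_known = 0.1581 − 0.02429 = 0.1338 K/W
L/(kA) = 0.1338 ⇒ k = 0.0383/(0.1338·3.47) = 0.0825 W/m·K

k = 0.0825 W/m·K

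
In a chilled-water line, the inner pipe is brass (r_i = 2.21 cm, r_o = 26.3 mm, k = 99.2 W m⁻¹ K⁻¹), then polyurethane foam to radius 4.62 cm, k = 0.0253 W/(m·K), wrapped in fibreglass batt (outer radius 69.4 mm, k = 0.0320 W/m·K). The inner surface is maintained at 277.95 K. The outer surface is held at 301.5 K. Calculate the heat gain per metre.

Q' = 4.23 W/m

Resistance network (inner→outer):
  R'_brass = ln(0.0263/0.0221)/(2πk) = 0.1740/(2π·99.2) = 2.791×10^-4 m·K/W
  R'_polyurethane foam = ln(0.0462/0.0263)/(2πk) = 0.5634/(2π·0.0253) = 3.544 m·K/W
  R'_fibreglass batt = ln(0.0694/0.0462)/(2πk) = 0.4069/(2π·0.0320) = 2.024 m·K/W
ΣR = 2.791×10^-4 + 3.544 + 2.024 = 5.568 m·K/W
Q' = ΔT/ΣR = (277.95 K − 301.5 K)/5.568 = -4.23 W/m
(Negative Q' ⇒ heat flows inward; heat gain = 4.23 W/m.)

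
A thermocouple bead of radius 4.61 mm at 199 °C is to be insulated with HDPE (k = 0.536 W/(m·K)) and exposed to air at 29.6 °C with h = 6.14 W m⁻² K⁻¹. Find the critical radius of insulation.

r_cr = 17.5 cm

For a sphere, r_cr = 2k_ins/h = 2·0.536/6.14 = 0.175 m = 17.5 cm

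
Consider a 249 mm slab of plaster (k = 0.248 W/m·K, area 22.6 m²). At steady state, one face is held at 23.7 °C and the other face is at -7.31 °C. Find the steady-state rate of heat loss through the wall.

Q = kA·ΔT/L = 0.248 × 22.6 × |23.7 °C − -7.31 °C| / 0.249 = 698 W

Q = 698 W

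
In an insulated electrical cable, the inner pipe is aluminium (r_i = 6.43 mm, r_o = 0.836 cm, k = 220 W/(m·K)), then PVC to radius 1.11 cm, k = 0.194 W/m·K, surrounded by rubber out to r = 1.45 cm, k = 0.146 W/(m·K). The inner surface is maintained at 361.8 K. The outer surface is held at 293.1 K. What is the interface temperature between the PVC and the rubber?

Series thermal resistances, inner to outer:
  R'_aluminium = ln(0.00836/0.00643)/(2πk) = 0.2625/(2π·220) = 1.899×10^-4 m·K/W
  R'_PVC = ln(0.0111/0.00836)/(2πk) = 0.2835/(2π·0.194) = 0.2326 m·K/W
  R'_rubber = ln(0.0145/0.0111)/(2πk) = 0.2672/(2π·0.146) = 0.2913 m·K/W
ΣR = 1.899×10^-4 + 0.2326 + 0.2913 = 0.5241 m·K/W
Q' = ΔT/ΣR = (361.8 K − 293.1 K)/0.5241 = 131.1 W/m
From the inner boundary to the PVC/rubber interface, ΣR_partial = 0.2328 m·K/W.
T_interface = T_in − Q'·ΣR_partial = 361.8 K − (131.1)(0.2328) = 331.3 K

T = 331.3 K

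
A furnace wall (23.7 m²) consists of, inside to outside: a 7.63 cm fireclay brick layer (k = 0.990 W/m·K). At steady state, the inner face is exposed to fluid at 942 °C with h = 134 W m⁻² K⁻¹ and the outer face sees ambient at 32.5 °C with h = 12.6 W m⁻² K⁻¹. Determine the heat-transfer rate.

Treat each layer as a resistance in series:
  R_conv,in = 1/(hA) = 1/(134·23.7) = 3.149×10^-4 K/W
  R_fireclay brick = L/(kA) = 0.0763/(0.990·23.7) = 0.003252 K/W
  R_conv,out = 1/(hA) = 1/(12.6·23.7) = 0.003349 K/W
ΣR = 3.149×10^-4 + 0.003252 + 0.003349 = 0.006916 K/W
Q = ΔT/ΣR = (942 °C − 32.5 °C)/0.006916 = 1.32×10^5 W

Q = 1.32×10^5 W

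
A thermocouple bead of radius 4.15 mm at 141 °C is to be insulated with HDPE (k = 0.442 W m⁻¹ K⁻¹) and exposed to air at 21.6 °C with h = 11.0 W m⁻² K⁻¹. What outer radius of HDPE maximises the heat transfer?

For a sphere, r_cr = 2k_ins/h = 2·0.442/11.0 = 0.0804 m = 8.04 cm

r_cr = 8.04 cm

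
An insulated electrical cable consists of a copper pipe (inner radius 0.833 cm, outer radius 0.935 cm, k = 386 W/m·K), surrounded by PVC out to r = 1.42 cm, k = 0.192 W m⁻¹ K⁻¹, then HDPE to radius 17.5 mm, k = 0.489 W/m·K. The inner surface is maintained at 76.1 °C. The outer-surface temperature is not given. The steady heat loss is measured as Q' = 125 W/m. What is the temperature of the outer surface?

T_out = 24.3 °C

Sum the resistances:
  R'_copper = ln(0.00935/0.00833)/(2πk) = 0.1155/(2π·386) = 4.763×10^-5 m·K/W
  R'_PVC = ln(0.0142/0.00935)/(2πk) = 0.4179/(2π·0.192) = 0.3464 m·K/W
  R'_HDPE = ln(0.0175/0.0142)/(2πk) = 0.2090/(2π·0.489) = 0.06801 m·K/W
ΣR = 0.4144 m·K/W
ΔT = Q'·ΣR = 125 × 0.4144 = 51.80 K
Heat flows outward, so T_out = T_in − ΔT = 76.1 − 51.80 = 24.3 °C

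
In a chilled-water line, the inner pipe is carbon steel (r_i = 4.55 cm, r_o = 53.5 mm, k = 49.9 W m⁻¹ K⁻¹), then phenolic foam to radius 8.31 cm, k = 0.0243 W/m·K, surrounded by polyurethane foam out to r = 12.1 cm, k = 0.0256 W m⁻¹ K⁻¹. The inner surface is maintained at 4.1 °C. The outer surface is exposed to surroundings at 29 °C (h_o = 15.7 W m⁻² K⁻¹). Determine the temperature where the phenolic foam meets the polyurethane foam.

Treat each layer as a resistance in series:
  R'_carbon steel = ln(0.0535/0.0455)/(2πk) = 0.1620/(2π·49.9) = 5.166×10^-4 m·K/W
  R'_phenolic foam = ln(0.0831/0.0535)/(2πk) = 0.4404/(2π·0.0243) = 2.884 m·K/W
  R'_polyurethane foam = ln(0.121/0.0831)/(2πk) = 0.3757/(2π·0.0256) = 2.336 m·K/W
  R'_conv,out = 1/(2πr h) = 1/(2π·0.121·15.7) = 0.08378 m·K/W
ΣR = 5.166×10^-4 + 2.884 + 2.336 + 0.08378 = 5.304 m·K/W
Q' = ΔT/ΣR = (4.1 °C − 29 °C)/5.304 = -4.695 W/m
From the inner boundary to the phenolic foam/polyurethane foam interface, ΣR_partial = 2.885 m·K/W.
T_interface = T_in − Q'·ΣR_partial = 4.1 °C − (-4.695)(2.885) = 17.6 °C

T = 17.6 °C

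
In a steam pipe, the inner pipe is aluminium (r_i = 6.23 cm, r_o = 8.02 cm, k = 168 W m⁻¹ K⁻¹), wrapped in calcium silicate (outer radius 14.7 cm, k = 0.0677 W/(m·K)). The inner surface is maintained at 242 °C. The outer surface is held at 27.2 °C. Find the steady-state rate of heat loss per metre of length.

Series thermal resistances, inner to outer:
  R'_aluminium = ln(0.0802/0.0623)/(2πk) = 0.2526/(2π·168) = 2.393×10^-4 m·K/W
  R'_calcium silicate = ln(0.147/0.0802)/(2πk) = 0.6059/(2π·0.0677) = 1.424 m·K/W
ΣR = 2.393×10^-4 + 1.424 = 1.424 m·K/W
Q' = ΔT/ΣR = (242 °C − 27.2 °C)/1.424 = 151 W/m

Q' = 151 W/m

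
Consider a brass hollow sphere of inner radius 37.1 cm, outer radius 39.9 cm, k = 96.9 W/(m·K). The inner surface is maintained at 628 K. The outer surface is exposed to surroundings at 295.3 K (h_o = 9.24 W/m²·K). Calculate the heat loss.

Q = 6.13 kW

Series thermal resistances, inner to outer:
  R_brass = (1/0.371 − 1/0.399)/(4πk) = 0.1892/(4π·96.9) = 1.553×10^-4 K/W
  R_conv,out = 1/(4πr²h) = 1/(4π·0.399²·9.24) = 0.05410 K/W
ΣR = 1.553×10^-4 + 0.05410 = 0.05426 K/W
Q = ΔT/ΣR = (628 K − 295.3 K)/0.05426 = 6130 W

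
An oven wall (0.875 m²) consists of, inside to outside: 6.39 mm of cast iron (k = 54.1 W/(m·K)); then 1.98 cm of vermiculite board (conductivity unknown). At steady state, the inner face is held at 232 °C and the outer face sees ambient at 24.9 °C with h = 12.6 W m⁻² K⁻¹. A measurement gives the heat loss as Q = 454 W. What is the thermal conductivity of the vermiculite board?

ΣR = ΔT/Q = |232 − 24.9|/454 = 0.4562 K/W
Known resistances:
  R_cast iron = L/(kA) = 0.00639/(54.1·0.875) = 1.350×10^-4 K/W
  R_conv,out = 1/(hA) = 1/(12.6·0.875) = 0.09070 K/W
R_vermiculite board = ΣR − ΣR_known = 0.4562 − 0.09083 = 0.3654 K/W
L/(kA) = 0.3654 ⇒ k = 0.0198/(0.3654·0.875) = 0.0619 W/m·K

k = 0.0619 W/m·K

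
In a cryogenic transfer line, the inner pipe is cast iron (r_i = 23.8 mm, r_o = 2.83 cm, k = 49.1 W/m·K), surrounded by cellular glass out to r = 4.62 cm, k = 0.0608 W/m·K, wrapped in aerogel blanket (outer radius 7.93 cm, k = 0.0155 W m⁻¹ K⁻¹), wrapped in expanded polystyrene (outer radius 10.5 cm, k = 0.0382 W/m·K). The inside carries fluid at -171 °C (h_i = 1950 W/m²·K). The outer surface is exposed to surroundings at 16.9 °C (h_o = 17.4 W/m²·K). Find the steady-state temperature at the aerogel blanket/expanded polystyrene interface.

T = -12.3 °C

Resistance network (inner→outer):
  R'_conv,in = 1/(2πr h) = 1/(2π·0.0238·1950) = 0.003429 m·K/W
  R'_cast iron = ln(0.0283/0.0238)/(2πk) = 0.1732/(2π·49.1) = 5.613×10^-4 m·K/W
  R'_cellular glass = ln(0.0462/0.0283)/(2πk) = 0.4901/(2π·0.0608) = 1.283 m·K/W
  R'_aerogel blanket = ln(0.0793/0.0462)/(2πk) = 0.5403/(2π·0.0155) = 5.547 m·K/W
  R'_expanded polystyrene = ln(0.105/0.0793)/(2πk) = 0.2807/(2π·0.0382) = 1.170 m·K/W
  R'_conv,out = 1/(2πr h) = 1/(2π·0.105·17.4) = 0.08711 m·K/W
ΣR = 0.003429 + 5.613×10^-4 + 1.283 + 5.547 + 1.170 + 0.08711 = 8.091 m·K/W
Q' = ΔT/ΣR = (-171 °C − 16.9 °C)/8.091 = -23.22 W/m
From the inner boundary to the aerogel blanket/expanded polystyrene interface, ΣR_partial = 6.834 m·K/W.
T_interface = T_in − Q'·ΣR_partial = -171 °C − (-23.22)(6.834) = -12.3 °C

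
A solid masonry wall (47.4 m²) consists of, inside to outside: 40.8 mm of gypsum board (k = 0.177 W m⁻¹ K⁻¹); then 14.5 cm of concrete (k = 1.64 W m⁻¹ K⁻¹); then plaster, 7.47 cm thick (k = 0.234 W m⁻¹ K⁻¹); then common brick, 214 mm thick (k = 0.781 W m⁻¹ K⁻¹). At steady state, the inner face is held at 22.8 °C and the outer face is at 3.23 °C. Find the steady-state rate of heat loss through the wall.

Q = 1020 W

Treat each layer as a resistance in series:
  R_gypsum board = L/(kA) = 0.0408/(0.177·47.4) = 0.004863 K/W
  R_concrete = L/(kA) = 0.145/(1.64·47.4) = 0.001865 K/W
  R_plaster = L/(kA) = 0.0747/(0.234·47.4) = 0.006735 K/W
  R_common brick = L/(kA) = 0.214/(0.781·47.4) = 0.005781 K/W
ΣR = 0.004863 + 0.001865 + 0.006735 + 0.005781 = 0.01924 K/W
Q = ΔT/ΣR = (22.8 °C − 3.23 °C)/0.01924 = 1020 W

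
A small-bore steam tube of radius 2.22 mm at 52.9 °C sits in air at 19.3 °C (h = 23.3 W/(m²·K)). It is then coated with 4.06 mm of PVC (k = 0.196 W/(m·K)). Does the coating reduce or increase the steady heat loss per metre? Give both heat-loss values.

increases: 10.9 → 17.4 W/m

Critical radius for a cylinder: r_cr = k/h = 0.00841 m = 0.841 cm.
Outer radius after coating: r₂ = 0.00222 + 0.00406 = 0.00628 m.
Since r₁ < r_cr and r₂ ≤ r_cr, the coating moves toward the maximum at r_cr — heat loss rises.
Bare: R = 1/(2πr₁h) = 3.077 m·K/W; Q = 33.6/3.077 = 10.9 W/m.
Coated: R = R_cond + R_conv = 1.932 m·K/W; Q = 33.6/1.932 = 17.4 W/m.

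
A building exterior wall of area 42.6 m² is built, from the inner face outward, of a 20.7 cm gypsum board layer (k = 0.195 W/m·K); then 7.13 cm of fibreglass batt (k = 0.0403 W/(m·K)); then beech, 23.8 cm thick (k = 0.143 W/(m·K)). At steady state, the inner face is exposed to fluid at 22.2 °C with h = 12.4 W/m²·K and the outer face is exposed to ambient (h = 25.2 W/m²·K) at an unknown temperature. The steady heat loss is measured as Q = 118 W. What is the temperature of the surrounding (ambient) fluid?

T_out = 9.42 °C

Series resistances:
  R_conv,in = 1/(hA) = 1/(12.4·42.6) = 0.001893 K/W
  R_gypsum board = L/(kA) = 0.207/(0.195·42.6) = 0.02492 K/W
  R_fibreglass batt = L/(kA) = 0.0713/(0.0403·42.6) = 0.04153 K/W
  R_beech = L/(kA) = 0.238/(0.143·42.6) = 0.03907 K/W
  R_conv,out = 1/(hA) = 1/(25.2·42.6) = 9.315×10^-4 K/W
ΣR = 0.1083 K/W
ΔT = Q·ΣR = 118 × 0.1083 = 12.78 K
Heat flows outward, so T_out = T_in − ΔT = 22.2 − 12.78 = 9.42 °C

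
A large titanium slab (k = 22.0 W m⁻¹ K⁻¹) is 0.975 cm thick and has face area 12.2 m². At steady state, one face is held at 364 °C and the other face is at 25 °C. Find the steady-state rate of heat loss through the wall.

Q = kA·ΔT/L = 22.0 × 12.2 × |364 °C − 25 °C| / 0.00975 = 9.33×10^6 W

Q = 9330 kW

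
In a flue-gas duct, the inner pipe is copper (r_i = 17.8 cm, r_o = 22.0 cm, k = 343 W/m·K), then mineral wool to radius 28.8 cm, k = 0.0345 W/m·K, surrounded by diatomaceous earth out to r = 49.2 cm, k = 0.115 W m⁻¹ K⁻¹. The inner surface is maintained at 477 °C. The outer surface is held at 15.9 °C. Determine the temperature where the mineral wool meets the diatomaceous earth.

Treat each layer as a resistance in series:
  R'_copper = ln(0.220/0.178)/(2πk) = 0.2118/(2π·343) = 9.830×10^-5 m·K/W
  R'_mineral wool = ln(0.288/0.220)/(2πk) = 0.2693/(2π·0.0345) = 1.242 m·K/W
  R'_diatomaceous earth = ln(0.492/0.288)/(2πk) = 0.5355/(2π·0.115) = 0.7411 m·K/W
ΣR = 9.830×10^-5 + 1.242 + 0.7411 = 1.983 m·K/W
Q' = ΔT/ΣR = (477 °C − 15.9 °C)/1.983 = 232.5 W/m
From the inner boundary to the mineral wool/diatomaceous earth interface, ΣR_partial = 1.242 m·K/W.
T_interface = T_in − Q'·ΣR_partial = 477 °C − (232.5)(1.242) = 188 °C

T = 188 °C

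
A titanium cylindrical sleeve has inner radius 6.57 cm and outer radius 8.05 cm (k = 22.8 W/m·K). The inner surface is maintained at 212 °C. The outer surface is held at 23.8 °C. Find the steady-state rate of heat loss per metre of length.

Q' = 133 kW/m

Q' = 2πk·ΔT/ln(r₂/r₁) = 2π × 22.8 × 188.2 / ln(0.0805/0.0657) = 1.33×10^5 W/m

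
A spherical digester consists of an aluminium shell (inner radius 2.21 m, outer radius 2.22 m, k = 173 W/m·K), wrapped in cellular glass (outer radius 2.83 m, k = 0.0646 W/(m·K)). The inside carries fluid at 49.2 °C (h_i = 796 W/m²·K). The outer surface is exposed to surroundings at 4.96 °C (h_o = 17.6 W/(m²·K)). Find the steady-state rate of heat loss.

Q = 368 W

Resistance network (inner→outer):
  R_conv,in = 1/(4πr²h) = 1/(4π·2.21²·796) = 2.047×10^-5 K/W
  R_aluminium = (1/2.21 − 1/2.22)/(4πk) = 0.002038/(4π·173) = 9.376×10^-7 K/W
  R_cellular glass = (1/2.22 − 1/2.83)/(4πk) = 0.09709/(4π·0.0646) = 0.1196 K/W
  R_conv,out = 1/(4πr²h) = 1/(4π·2.83²·17.6) = 5.646×10^-4 K/W
ΣR = 2.047×10^-5 + 9.376×10^-7 + 0.1196 + 5.646×10^-4 = 0.1202 K/W
Q = ΔT/ΣR = (49.2 °C − 4.96 °C)/0.1202 = 368 W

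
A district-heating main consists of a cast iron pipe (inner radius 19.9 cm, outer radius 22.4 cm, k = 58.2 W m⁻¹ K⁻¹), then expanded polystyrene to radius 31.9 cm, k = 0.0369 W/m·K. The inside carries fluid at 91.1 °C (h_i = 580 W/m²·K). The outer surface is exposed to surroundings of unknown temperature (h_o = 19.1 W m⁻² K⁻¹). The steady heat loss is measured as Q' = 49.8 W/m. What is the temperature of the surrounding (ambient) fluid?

T_out = 13.8 °C

Series resistances:
  R'_conv,in = 1/(2πr h) = 1/(2π·0.199·580) = 0.001379 m·K/W
  R'_cast iron = ln(0.224/0.199)/(2πk) = 0.1183/(2π·58.2) = 3.236×10^-4 m·K/W
  R'_expanded polystyrene = ln(0.319/0.224)/(2πk) = 0.3535/(2π·0.0369) = 1.525 m·K/W
  R'_conv,out = 1/(2πr h) = 1/(2π·0.319·19.1) = 0.02612 m·K/W
ΣR = 1.553 m·K/W
ΔT = Q'·ΣR = 49.8 × 1.553 = 77.34 K
Heat flows outward, so T_out = T_in − ΔT = 91.1 − 77.34 = 13.8 °C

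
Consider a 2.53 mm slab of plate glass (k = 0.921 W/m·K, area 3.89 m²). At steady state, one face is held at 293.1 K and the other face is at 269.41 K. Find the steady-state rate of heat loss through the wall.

Q = kA·ΔT/L = 0.921 × 3.89 × |293.1 K − 269.41 K| / 0.00253 = 33500 W

Q = 33500 W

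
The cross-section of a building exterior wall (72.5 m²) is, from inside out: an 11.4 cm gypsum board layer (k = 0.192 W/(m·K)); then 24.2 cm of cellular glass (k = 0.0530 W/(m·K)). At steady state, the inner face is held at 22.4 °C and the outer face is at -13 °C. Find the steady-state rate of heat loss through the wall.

Q = 497 W

Treat each layer as a resistance in series:
  R_gypsum board = L/(kA) = 0.114/(0.192·72.5) = 0.008190 K/W
  R_cellular glass = L/(kA) = 0.242/(0.0530·72.5) = 0.06298 K/W
ΣR = 0.008190 + 0.06298 = 0.07117 K/W
Q = ΔT/ΣR = (22.4 °C − -13 °C)/0.07117 = 497 W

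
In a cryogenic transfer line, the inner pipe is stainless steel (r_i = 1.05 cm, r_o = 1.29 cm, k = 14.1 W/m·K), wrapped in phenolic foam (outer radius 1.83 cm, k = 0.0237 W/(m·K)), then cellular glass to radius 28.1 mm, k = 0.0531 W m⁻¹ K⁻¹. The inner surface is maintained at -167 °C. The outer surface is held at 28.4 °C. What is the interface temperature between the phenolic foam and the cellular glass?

Resistance network (inner→outer):
  R'_stainless steel = ln(0.0129/0.0105)/(2πk) = 0.2059/(2π·14.1) = 0.002324 m·K/W
  R'_phenolic foam = ln(0.0183/0.0129)/(2πk) = 0.3497/(2π·0.0237) = 2.348 m·K/W
  R'_cellular glass = ln(0.0281/0.0183)/(2πk) = 0.4289/(2π·0.0531) = 1.285 m·K/W
ΣR = 0.002324 + 2.348 + 1.285 = 3.635 m·K/W
Q' = ΔT/ΣR = (-167 °C − 28.4 °C)/3.635 = -53.76 W/m
From the inner boundary to the phenolic foam/cellular glass interface, ΣR_partial = 2.350 m·K/W.
T_interface = T_in − Q'·ΣR_partial = -167 °C − (-53.76)(2.350) = -40.7 °C

T = -40.7 °C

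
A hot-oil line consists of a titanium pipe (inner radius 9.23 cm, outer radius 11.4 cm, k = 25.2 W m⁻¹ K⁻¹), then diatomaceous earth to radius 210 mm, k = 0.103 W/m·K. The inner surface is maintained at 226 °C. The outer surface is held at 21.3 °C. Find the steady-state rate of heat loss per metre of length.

Q' = 217 W/m

Treat each layer as a resistance in series:
  R'_titanium = ln(0.114/0.0923)/(2πk) = 0.2112/(2π·25.2) = 0.001334 m·K/W
  R'_diatomaceous earth = ln(0.210/0.114)/(2πk) = 0.6109/(2π·0.103) = 0.9440 m·K/W
ΣR = 0.001334 + 0.9440 = 0.9453 m·K/W
Q' = ΔT/ΣR = (226 °C − 21.3 °C)/0.9453 = 217 W/m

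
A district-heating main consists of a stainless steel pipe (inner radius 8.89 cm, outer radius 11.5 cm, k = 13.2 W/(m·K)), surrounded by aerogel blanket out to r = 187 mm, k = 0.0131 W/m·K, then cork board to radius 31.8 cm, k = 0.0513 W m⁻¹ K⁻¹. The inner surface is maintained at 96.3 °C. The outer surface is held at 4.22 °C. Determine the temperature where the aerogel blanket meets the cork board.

Resistance network (inner→outer):
  R'_stainless steel = ln(0.115/0.0889)/(2πk) = 0.2574/(2π·13.2) = 0.003104 m·K/W
  R'_aerogel blanket = ln(0.187/0.115)/(2πk) = 0.4862/(2π·0.0131) = 5.907 m·K/W
  R'_cork board = ln(0.318/0.187)/(2πk) = 0.5309/(2π·0.0513) = 1.647 m·K/W
ΣR = 0.003104 + 5.907 + 1.647 = 7.557 m·K/W
Q' = ΔT/ΣR = (96.3 °C − 4.22 °C)/7.557 = 12.18 W/m
From the inner boundary to the aerogel blanket/cork board interface, ΣR_partial = 5.910 m·K/W.
T_interface = T_in − Q'·ΣR_partial = 96.3 °C − (12.18)(5.910) = 24.3 °C

T = 24.3 °C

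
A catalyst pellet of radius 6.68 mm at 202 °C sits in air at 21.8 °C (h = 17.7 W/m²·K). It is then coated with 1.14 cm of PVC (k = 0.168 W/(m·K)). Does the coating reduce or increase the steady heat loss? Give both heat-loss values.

increases: 1.79 → 3.08 W

Critical radius for a sphere: r_cr = 2k/h = 0.0190 m = 1.90 cm.
Outer radius after coating: r₂ = 0.00668 + 0.0114 = 0.01808 m.
Since r₁ < r_cr and r₂ ≤ r_cr, the coating moves toward the maximum at r_cr — heat loss rises.
Bare: R = 1/(4πr₁²h) = 100.8 K/W; Q = 180.2/100.8 = 1.79 W.
Coated: R = R_cond + R_conv = 58.46 K/W; Q = 180.2/58.46 = 3.08 W.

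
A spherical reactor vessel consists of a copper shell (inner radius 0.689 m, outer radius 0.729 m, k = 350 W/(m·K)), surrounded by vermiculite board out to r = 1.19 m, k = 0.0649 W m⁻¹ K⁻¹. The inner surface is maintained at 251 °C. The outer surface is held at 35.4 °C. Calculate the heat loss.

Resistance network (inner→outer):
  R_copper = (1/0.689 − 1/0.729)/(4πk) = 0.07964/(4π·350) = 1.811×10^-5 K/W
  R_vermiculite board = (1/0.729 − 1/1.19)/(4πk) = 0.5314/(4π·0.0649) = 0.6516 K/W
ΣR = 1.811×10^-5 + 0.6516 = 0.6516 K/W
Q = ΔT/ΣR = (251 °C − 35.4 °C)/0.6516 = 331 W

Q = 331 W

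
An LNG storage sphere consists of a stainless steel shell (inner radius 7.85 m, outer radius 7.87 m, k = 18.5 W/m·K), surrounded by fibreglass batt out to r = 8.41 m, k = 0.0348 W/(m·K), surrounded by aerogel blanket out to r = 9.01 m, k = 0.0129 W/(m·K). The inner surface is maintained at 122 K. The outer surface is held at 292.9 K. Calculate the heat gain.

Resistance network (inner→outer):
  R_stainless steel = (1/7.85 − 1/7.87)/(4πk) = 3.237×10^-4/(4π·18.5) = 1.393×10^-6 K/W
  R_fibreglass batt = (1/7.87 − 1/8.41)/(4πk) = 0.008159/(4π·0.0348) = 0.01866 K/W
  R_aerogel blanket = (1/8.41 − 1/9.01)/(4πk) = 0.007918/(4π·0.0129) = 0.04885 K/W
ΣR = 1.393×10^-6 + 0.01866 + 0.04885 = 0.06751 K/W
Q = ΔT/ΣR = (122 K − 292.9 K)/0.06751 = -2530 W
(Negative Q ⇒ heat flows inward; heat gain = 2530 W.)

Q = 2.53 kW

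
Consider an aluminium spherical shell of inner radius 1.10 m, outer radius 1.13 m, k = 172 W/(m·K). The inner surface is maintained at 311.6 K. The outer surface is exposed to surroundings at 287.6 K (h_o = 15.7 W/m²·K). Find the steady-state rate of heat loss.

Q = 6030 W

Resistance network (inner→outer):
  R_aluminium = (1/1.10 − 1/1.13)/(4πk) = 0.02414/(4π·172) = 1.117×10^-5 K/W
  R_conv,out = 1/(4πr²h) = 1/(4π·1.13²·15.7) = 0.003969 K/W
ΣR = 1.117×10^-5 + 0.003969 = 0.003980 K/W
Q = ΔT/ΣR = (311.6 K − 287.6 K)/0.003980 = 6030 W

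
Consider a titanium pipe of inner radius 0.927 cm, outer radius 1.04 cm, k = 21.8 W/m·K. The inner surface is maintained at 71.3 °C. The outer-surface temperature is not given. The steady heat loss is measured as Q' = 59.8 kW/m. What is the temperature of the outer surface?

T_out = 21.1 °C

Sum the resistances:
  R'_titanium = ln(0.0104/0.00927)/(2πk) = 0.1150/(2π·21.8) = 8.397×10^-4 m·K/W
ΣR = 8.397×10^-4 m·K/W
ΔT = Q'·ΣR = 59800 × 8.397×10^-4 = 50.21 K
Heat flows outward, so T_out = T_in − ΔT = 71.3 − 50.21 = 21.1 °C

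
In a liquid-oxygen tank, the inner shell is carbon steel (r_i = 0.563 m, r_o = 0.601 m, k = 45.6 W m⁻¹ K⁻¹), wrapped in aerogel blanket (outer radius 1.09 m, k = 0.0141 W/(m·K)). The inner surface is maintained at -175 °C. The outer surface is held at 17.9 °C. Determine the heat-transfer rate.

Treat each layer as a resistance in series:
  R_carbon steel = (1/0.563 − 1/0.601)/(4πk) = 0.1123/(4π·45.6) = 1.960×10^-4 K/W
  R_aerogel blanket = (1/0.601 − 1/1.09)/(4πk) = 0.7465/(4π·0.0141) = 4.213 K/W
ΣR = 1.960×10^-4 + 4.213 = 4.213 K/W
Q = ΔT/ΣR = (-175 °C − 17.9 °C)/4.213 = -45.8 W
(Negative Q ⇒ heat flows inward; heat gain = 45.8 W.)

Q = 45.8 W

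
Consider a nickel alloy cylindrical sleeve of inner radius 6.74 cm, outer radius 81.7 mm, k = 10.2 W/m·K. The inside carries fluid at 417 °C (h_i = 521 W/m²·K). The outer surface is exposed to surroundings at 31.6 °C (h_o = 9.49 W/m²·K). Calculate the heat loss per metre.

Resistance network (inner→outer):
  R'_conv,in = 1/(2πr h) = 1/(2π·0.0674·521) = 0.004532 m·K/W
  R'_nickel alloy = ln(0.0817/0.0674)/(2πk) = 0.1924/(2π·10.2) = 0.003002 m·K/W
  R'_conv,out = 1/(2πr h) = 1/(2π·0.0817·9.49) = 0.2053 m·K/W
ΣR = 0.004532 + 0.003002 + 0.2053 = 0.2128 m·K/W
Q' = ΔT/ΣR = (417 °C − 31.6 °C)/0.2128 = 1810 W/m

Q' = 1810 W/m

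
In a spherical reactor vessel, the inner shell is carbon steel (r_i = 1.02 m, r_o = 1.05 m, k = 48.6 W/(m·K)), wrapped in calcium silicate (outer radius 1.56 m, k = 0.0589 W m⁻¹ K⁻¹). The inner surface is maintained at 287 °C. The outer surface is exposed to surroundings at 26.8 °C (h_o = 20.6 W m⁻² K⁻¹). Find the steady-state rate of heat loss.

Q = 616 W

Series thermal resistances, inner to outer:
  R_carbon steel = (1/1.02 − 1/1.05)/(4πk) = 0.02801/(4π·48.6) = 4.587×10^-5 K/W
  R_calcium silicate = (1/1.05 − 1/1.56)/(4πk) = 0.3114/(4π·0.0589) = 0.4207 K/W
  R_conv,out = 1/(4πr²h) = 1/(4π·1.56²·20.6) = 0.001587 K/W
ΣR = 4.587×10^-5 + 0.4207 + 0.001587 = 0.4223 K/W
Q = ΔT/ΣR = (287 °C − 26.8 °C)/0.4223 = 616 W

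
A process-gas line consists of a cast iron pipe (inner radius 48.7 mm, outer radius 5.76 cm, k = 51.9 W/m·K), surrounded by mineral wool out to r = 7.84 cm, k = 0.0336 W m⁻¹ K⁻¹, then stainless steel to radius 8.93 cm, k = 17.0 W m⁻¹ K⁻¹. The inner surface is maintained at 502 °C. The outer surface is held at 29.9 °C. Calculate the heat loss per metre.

Resistance network (inner→outer):
  R'_cast iron = ln(0.0576/0.0487)/(2πk) = 0.1678/(2π·51.9) = 5.147×10^-4 m·K/W
  R'_mineral wool = ln(0.0784/0.0576)/(2πk) = 0.3083/(2π·0.0336) = 1.460 m·K/W
  R'_stainless steel = ln(0.0893/0.0784)/(2πk) = 0.1302/(2π·17.0) = 0.001219 m·K/W
ΣR = 5.147×10^-4 + 1.460 + 0.001219 = 1.462 m·K/W
Q' = ΔT/ΣR = (502 °C − 29.9 °C)/1.462 = 323 W/m

Q' = 323 W/m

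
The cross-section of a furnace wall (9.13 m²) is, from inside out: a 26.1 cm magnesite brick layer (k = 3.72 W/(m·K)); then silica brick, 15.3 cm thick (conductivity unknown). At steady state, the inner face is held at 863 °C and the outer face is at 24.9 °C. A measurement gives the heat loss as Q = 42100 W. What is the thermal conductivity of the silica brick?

ΣR = ΔT/Q = |863 − 24.9|/42100 = 0.01991 K/W
Known resistances:
  R_magnesite brick = L/(kA) = 0.261/(3.72·9.13) = 0.007685 K/W
R_silica brick = ΣR − ΣR_known = 0.01991 − 0.007685 = 0.01222 K/W
L/(kA) = 0.01222 ⇒ k = 0.153/(0.01222·9.13) = 1.37 W/m·K

k = 1.37 W/m·K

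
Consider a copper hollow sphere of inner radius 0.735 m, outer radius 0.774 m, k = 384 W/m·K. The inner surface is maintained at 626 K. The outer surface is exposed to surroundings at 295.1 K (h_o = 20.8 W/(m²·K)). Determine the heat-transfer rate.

Resistance network (inner→outer):
  R_copper = (1/0.735 − 1/0.774)/(4πk) = 0.06855/(4π·384) = 1.421×10^-5 K/W
  R_conv,out = 1/(4πr²h) = 1/(4π·0.774²·20.8) = 0.006386 K/W
ΣR = 1.421×10^-5 + 0.006386 = 0.006400 K/W
Q = ΔT/ΣR = (626 K − 295.1 K)/0.006400 = 51700 W

Q = 51.7 kW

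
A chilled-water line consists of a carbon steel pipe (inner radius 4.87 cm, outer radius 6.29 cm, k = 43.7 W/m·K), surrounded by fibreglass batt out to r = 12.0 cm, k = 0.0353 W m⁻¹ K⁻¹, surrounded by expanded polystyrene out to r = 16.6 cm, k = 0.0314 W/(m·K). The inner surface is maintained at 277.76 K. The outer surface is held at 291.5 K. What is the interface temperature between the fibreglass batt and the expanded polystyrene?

T = 286.5 K

Treat each layer as a resistance in series:
  R'_carbon steel = ln(0.0629/0.0487)/(2πk) = 0.2559/(2π·43.7) = 9.319×10^-4 m·K/W
  R'_fibreglass batt = ln(0.120/0.0629)/(2πk) = 0.6459/(2π·0.0353) = 2.912 m·K/W
  R'_expanded polystyrene = ln(0.166/0.120)/(2πk) = 0.3245/(2π·0.0314) = 1.645 m·K/W
ΣR = 9.319×10^-4 + 2.912 + 1.645 = 4.558 m·K/W
Q' = ΔT/ΣR = (277.76 K − 291.5 K)/4.558 = -3.014 W/m
From the inner boundary to the fibreglass batt/expanded polystyrene interface, ΣR_partial = 2.913 m·K/W.
T_interface = T_in − Q'·ΣR_partial = 277.76 K − (-3.014)(2.913) = 286.5 K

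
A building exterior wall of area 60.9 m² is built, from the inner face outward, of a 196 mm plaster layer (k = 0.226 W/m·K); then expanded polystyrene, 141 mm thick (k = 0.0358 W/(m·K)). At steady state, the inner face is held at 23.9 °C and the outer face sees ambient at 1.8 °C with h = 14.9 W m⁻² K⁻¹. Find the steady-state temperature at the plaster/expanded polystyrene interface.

Treat each layer as a resistance in series:
  R_plaster = L/(kA) = 0.196/(0.226·60.9) = 0.01424 K/W
  R_expanded polystyrene = L/(kA) = 0.141/(0.0358·60.9) = 0.06467 K/W
  R_conv,out = 1/(hA) = 1/(14.9·60.9) = 0.001102 K/W
ΣR = 0.01424 + 0.06467 + 0.001102 = 0.08001 K/W
Q = ΔT/ΣR = (23.9 °C − 1.8 °C)/0.08001 = 276.2 W
From the inner boundary to the plaster/expanded polystyrene interface, ΣR_partial = 0.01424 K/W.
T_interface = T_in − Q·ΣR_partial = 23.9 °C − (276.2)(0.01424) = 20.0 °C

T = 20.0 °C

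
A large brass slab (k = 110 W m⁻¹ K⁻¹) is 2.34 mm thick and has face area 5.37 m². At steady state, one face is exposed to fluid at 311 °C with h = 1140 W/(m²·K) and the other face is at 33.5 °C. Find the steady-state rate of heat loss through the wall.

Q = 1660 kW

Treat each layer as a resistance in series:
  R_conv,in = 1/(hA) = 1/(1140·5.37) = 1.634×10^-4 K/W
  R_brass = L/(kA) = 0.00234/(110·5.37) = 3.961×10^-6 K/W
ΣR = 1.634×10^-4 + 3.961×10^-6 = 1.674×10^-4 K/W
Q = ΔT/ΣR = (311 °C − 33.5 °C)/1.674×10^-4 = 1.66×10^6 W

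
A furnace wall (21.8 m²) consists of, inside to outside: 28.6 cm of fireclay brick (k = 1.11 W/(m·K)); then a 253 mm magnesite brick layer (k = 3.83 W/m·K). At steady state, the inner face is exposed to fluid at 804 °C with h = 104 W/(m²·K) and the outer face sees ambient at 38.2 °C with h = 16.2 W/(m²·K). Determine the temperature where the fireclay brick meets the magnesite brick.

T = 286 °C

Series thermal resistances, inner to outer:
  R_conv,in = 1/(hA) = 1/(104·21.8) = 4.411×10^-4 K/W
  R_fireclay brick = L/(kA) = 0.286/(1.11·21.8) = 0.01182 K/W
  R_magnesite brick = L/(kA) = 0.253/(3.83·21.8) = 0.003030 K/W
  R_conv,out = 1/(hA) = 1/(16.2·21.8) = 0.002832 K/W
ΣR = 4.411×10^-4 + 0.01182 + 0.003030 + 0.002832 = 0.01812 K/W
Q = ΔT/ΣR = (804 °C − 38.2 °C)/0.01812 = 42260 W
From the inner boundary to the fireclay brick/magnesite brick interface, ΣR_partial = 0.01226 K/W.
T_interface = T_in − Q·ΣR_partial = 804 °C − (42260)(0.01226) = 286 °C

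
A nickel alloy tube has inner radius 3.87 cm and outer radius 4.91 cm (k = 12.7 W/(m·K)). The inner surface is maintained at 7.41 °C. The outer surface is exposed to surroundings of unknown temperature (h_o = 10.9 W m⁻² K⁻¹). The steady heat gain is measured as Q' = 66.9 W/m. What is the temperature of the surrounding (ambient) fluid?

Series resistances:
  R'_nickel alloy = ln(0.0491/0.0387)/(2πk) = 0.2380/(2π·12.7) = 0.002983 m·K/W
  R'_conv,out = 1/(2πr h) = 1/(2π·0.0491·10.9) = 0.2974 m·K/W
ΣR = 0.3004 m·K/W
ΔT = Q'·ΣR = 66.9 × 0.3004 = 20.10 K
Heat flows inward, so T_out = T_in + ΔT = 7.41 + 20.10 = 27.5 °C

T_out = 27.5 °C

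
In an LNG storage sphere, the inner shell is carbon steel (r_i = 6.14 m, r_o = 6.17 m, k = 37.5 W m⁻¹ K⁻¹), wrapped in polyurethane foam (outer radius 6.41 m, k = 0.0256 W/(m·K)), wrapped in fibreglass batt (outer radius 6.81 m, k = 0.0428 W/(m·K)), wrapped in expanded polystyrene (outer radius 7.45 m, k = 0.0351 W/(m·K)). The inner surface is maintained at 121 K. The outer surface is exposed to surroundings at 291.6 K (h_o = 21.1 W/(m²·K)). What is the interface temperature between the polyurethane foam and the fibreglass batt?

Resistance network (inner→outer):
  R_carbon steel = (1/6.14 − 1/6.17)/(4πk) = 7.919×10^-4/(4π·37.5) = 1.680×10^-6 K/W
  R_polyurethane foam = (1/6.17 − 1/6.41)/(4πk) = 0.006068/(4π·0.0256) = 0.01886 K/W
  R_fibreglass batt = (1/6.41 − 1/6.81)/(4πk) = 0.009163/(4π·0.0428) = 0.01704 K/W
  R_expanded polystyrene = (1/6.81 − 1/7.45)/(4πk) = 0.01261/(4π·0.0351) = 0.02860 K/W
  R_conv,out = 1/(4πr²h) = 1/(4π·7.45²·21.1) = 6.795×10^-5 K/W
ΣR = 1.680×10^-6 + 0.01886 + 0.01704 + 0.02860 + 6.795×10^-5 = 0.06457 K/W
Q = ΔT/ΣR = (121 K − 291.6 K)/0.06457 = -2642 W
From the inner boundary to the polyurethane foam/fibreglass batt interface, ΣR_partial = 0.01886 K/W.
T_interface = T_in − Q·ΣR_partial = 121 K − (-2642)(0.01886) = 171 K

T = 171 K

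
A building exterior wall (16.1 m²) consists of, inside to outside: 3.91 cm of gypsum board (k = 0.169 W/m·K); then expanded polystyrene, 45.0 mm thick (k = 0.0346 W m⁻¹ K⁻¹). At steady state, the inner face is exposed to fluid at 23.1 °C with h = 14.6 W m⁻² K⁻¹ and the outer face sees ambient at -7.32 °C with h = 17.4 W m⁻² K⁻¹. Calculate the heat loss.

Q = 295 W

Treat each layer as a resistance in series:
  R_conv,in = 1/(hA) = 1/(14.6·16.1) = 0.004254 K/W
  R_gypsum board = L/(kA) = 0.0391/(0.169·16.1) = 0.01437 K/W
  R_expanded polystyrene = L/(kA) = 0.0450/(0.0346·16.1) = 0.08078 K/W
  R_conv,out = 1/(hA) = 1/(17.4·16.1) = 0.003570 K/W
ΣR = 0.004254 + 0.01437 + 0.08078 + 0.003570 = 0.1030 K/W
Q = ΔT/ΣR = (23.1 °C − -7.32 °C)/0.1030 = 295 W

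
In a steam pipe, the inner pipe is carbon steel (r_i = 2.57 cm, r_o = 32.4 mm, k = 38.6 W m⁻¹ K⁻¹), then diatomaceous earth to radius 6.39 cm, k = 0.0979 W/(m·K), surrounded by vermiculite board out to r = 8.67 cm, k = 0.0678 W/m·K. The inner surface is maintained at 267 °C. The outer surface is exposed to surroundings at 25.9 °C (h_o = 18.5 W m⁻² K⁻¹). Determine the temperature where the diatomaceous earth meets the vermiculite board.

Treat each layer as a resistance in series:
  R'_carbon steel = ln(0.0324/0.0257)/(2πk) = 0.2317/(2π·38.6) = 9.552×10^-4 m·K/W
  R'_diatomaceous earth = ln(0.0639/0.0324)/(2πk) = 0.6792/(2π·0.0979) = 1.104 m·K/W
  R'_vermiculite board = ln(0.0867/0.0639)/(2πk) = 0.3051/(2π·0.0678) = 0.7163 m·K/W
  R'_conv,out = 1/(2πr h) = 1/(2π·0.0867·18.5) = 0.09923 m·K/W
ΣR = 9.552×10^-4 + 1.104 + 0.7163 + 0.09923 = 1.920 m·K/W
Q' = ΔT/ΣR = (267 °C − 25.9 °C)/1.920 = 125.6 W/m
From the inner boundary to the diatomaceous earth/vermiculite board interface, ΣR_partial = 1.105 m·K/W.
T_interface = T_in − Q'·ΣR_partial = 267 °C − (125.6)(1.105) = 128 °C

T = 128 °C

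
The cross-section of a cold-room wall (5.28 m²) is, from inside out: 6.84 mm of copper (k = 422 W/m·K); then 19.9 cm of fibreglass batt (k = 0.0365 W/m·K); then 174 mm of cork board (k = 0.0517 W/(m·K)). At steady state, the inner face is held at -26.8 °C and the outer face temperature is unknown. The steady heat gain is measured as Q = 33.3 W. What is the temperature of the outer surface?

T_out = 28.8 °C

Series resistances:
  R_copper = L/(kA) = 0.00684/(422·5.28) = 3.070×10^-6 K/W
  R_fibreglass batt = L/(kA) = 0.199/(0.0365·5.28) = 1.033 K/W
  R_cork board = L/(kA) = 0.174/(0.0517·5.28) = 0.6374 K/W
ΣR = 1.670 K/W
ΔT = Q·ΣR = 33.3 × 1.670 = 55.61 K
Heat flows inward, so T_out = T_in + ΔT = -26.8 + 55.61 = 28.8 °C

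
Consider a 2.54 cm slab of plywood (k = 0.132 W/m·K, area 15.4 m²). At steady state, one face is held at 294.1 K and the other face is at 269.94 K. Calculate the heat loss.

Q = 1930 W

Q = kA·ΔT/L = 0.132 × 15.4 × |294.1 K − 269.94 K| / 0.0254 = 1930 W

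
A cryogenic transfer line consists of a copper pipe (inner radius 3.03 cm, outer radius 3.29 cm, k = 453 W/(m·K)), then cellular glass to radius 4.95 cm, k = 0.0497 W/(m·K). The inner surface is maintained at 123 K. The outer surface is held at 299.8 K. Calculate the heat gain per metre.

Q' = 135 W/m

Series thermal resistances, inner to outer:
  R'_copper = ln(0.0329/0.0303)/(2πk) = 0.08232/(2π·453) = 2.892×10^-5 m·K/W
  R'_cellular glass = ln(0.0495/0.0329)/(2πk) = 0.4085/(2π·0.0497) = 1.308 m·K/W
ΣR = 2.892×10^-5 + 1.308 = 1.308 m·K/W
Q' = ΔT/ΣR = (123 K − 299.8 K)/1.308 = -135 W/m
(Negative Q' ⇒ heat flows inward; heat gain = 135 W/m.)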